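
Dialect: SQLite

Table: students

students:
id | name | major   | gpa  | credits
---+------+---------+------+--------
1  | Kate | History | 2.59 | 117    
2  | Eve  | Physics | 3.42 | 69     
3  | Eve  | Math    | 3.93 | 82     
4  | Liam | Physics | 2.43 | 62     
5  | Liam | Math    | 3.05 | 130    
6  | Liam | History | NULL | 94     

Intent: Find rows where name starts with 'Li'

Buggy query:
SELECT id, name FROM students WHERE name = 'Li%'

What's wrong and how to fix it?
Bug: '=' compares the literal string including the % character; pattern matching needs LIKE

Fix: Use LIKE for wildcard pattern matching

Corrected query:
SELECT id, name FROM students WHERE name LIKE 'Li%'

Result:
id | name
---+-----
4  | Liam
5  | Liam
6  | Liam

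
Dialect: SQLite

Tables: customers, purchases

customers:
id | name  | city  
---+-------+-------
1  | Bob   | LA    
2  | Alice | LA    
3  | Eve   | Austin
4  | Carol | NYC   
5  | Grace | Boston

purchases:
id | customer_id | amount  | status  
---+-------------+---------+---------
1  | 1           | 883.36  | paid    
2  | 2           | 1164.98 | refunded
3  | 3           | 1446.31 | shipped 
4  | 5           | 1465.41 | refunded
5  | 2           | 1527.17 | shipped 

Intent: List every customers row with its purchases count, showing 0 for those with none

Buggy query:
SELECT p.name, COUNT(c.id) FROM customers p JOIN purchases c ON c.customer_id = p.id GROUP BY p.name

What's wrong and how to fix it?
Bug: An inner join excludes parents with zero children

Fix: Use LEFT JOIN so parents without children still appear (COUNT(c.id) gives 0)

Corrected query:
SELECT p.name, COUNT(c.id) FROM customers p LEFT JOIN purchases c ON c.customer_id = p.id GROUP BY p.name

Result:
name  | COUNT(c.id)
------+------------
Alice | 2          
Bob   | 1          
Carol | 0          
Eve   | 1          
Grace | 1          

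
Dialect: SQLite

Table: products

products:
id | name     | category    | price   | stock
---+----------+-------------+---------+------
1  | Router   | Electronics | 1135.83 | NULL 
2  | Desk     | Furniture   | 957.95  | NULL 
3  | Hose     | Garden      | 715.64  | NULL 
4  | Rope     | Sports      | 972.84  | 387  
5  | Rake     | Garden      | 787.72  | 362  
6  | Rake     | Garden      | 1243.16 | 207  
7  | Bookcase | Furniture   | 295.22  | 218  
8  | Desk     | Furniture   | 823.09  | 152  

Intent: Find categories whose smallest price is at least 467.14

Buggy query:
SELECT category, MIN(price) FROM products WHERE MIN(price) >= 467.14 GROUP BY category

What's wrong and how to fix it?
Bug: Aggregates like MIN are computed per group after WHERE runs

Fix: Replace WHERE with HAVING after the GROUP BY

Corrected query:
SELECT category, MIN(price) FROM products GROUP BY category HAVING MIN(price) >= 467.14

Result:
category    | MIN(price)
------------+-----------
Electronics | 1135.83   
Garden      | 715.64    
Sports      | 972.84    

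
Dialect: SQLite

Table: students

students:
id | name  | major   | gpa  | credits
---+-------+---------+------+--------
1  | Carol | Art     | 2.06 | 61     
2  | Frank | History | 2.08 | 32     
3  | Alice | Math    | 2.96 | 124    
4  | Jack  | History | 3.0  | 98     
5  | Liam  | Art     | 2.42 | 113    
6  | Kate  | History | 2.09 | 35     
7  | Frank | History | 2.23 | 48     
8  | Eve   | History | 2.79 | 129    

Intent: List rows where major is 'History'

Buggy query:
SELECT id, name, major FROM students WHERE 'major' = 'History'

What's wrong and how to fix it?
Bug: 'major' in single quotes is a string literal, not the column; the comparison is literal-vs-literal and never true

Fix: Remove the quotes around the column name (or use double quotes for an identifier)

Corrected query:
SELECT id, name, major FROM students WHERE major = 'History'

Result:
id | name  | major  
---+-------+--------
2  | Frank | History
4  | Jack  | History
6  | Kate  | History
7  | Frank | History
8  | Eve   | History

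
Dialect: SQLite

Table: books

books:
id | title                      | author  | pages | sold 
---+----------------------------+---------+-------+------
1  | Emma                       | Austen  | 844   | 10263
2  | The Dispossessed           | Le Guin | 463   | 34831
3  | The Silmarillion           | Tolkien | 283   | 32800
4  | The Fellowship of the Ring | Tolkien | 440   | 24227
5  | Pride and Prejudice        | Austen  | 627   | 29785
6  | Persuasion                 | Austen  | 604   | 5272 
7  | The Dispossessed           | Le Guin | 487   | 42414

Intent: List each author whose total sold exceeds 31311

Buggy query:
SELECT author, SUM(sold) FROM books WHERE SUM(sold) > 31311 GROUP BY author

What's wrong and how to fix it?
Bug: Aggregate functions cannot appear in a WHERE clause

Fix: Use HAVING (which filters groups after aggregation) instead of WHERE

Corrected query:
SELECT author, SUM(sold) FROM books GROUP BY author HAVING SUM(sold) > 31311

Result:
author  | SUM(sold)
--------+----------
Austen  | 45320    
Le Guin | 77245    
Tolkien | 57027    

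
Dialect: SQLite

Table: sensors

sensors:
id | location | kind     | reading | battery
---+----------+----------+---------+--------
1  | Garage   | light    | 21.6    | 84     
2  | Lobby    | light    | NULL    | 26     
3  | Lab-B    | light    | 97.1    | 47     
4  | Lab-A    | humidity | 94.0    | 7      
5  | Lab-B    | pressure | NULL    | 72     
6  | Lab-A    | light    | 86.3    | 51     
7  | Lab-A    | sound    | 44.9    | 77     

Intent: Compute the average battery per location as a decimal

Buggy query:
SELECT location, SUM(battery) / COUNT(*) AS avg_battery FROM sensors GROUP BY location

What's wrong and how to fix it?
Bug: Both operands are integers, so '/' performs integer division and truncates

Fix: Multiply by 1.0 (or CAST to REAL) to force floating-point division

Corrected query:
SELECT location, SUM(battery) * 1.0 / COUNT(*) AS avg_battery FROM sensors GROUP BY location

Result:
location | avg_battery
---------+------------
Garage   | 84         
Lab-A    | 45         
Lab-B    | 59.5       
Lobby    | 26         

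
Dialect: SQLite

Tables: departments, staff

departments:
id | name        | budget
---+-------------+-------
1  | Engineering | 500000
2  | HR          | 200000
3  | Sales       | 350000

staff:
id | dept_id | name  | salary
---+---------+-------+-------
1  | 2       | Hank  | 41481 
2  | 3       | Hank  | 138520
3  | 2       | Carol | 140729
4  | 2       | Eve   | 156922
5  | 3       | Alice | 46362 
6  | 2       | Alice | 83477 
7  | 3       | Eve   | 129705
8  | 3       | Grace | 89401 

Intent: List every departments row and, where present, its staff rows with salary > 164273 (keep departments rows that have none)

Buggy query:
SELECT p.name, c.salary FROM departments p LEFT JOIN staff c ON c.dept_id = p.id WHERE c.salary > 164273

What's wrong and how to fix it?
Bug: Filtering c.salary in WHERE discards the NULL rows produced by LEFT JOIN, turning it into an inner join

Fix: Move the right-table condition into the ON clause so unmatched parents are kept

Corrected query:
SELECT p.name, c.salary FROM departments p LEFT JOIN staff c ON c.dept_id = p.id AND c.salary > 164273

Result:
name        | salary
------------+-------
Engineering | NULL  
HR          | NULL  
Sales       | NULL  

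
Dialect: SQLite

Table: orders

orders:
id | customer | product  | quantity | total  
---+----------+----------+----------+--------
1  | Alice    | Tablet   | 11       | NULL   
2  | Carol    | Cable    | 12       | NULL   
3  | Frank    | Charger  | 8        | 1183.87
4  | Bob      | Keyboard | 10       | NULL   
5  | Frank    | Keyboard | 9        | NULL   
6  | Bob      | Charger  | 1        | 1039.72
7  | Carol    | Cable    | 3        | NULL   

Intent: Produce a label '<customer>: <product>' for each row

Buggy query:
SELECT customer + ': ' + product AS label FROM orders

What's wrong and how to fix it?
Bug: SQLite uses || for string concatenation; + coerces text to numbers (yielding 0)

Fix: Replace + with || to concatenate text

Corrected query:
SELECT customer || ': ' || product AS label FROM orders

Result:
label          
---------------
Alice: Tablet  
Carol: Cable   
Frank: Charger 
Bob: Keyboard  
Frank: Keyboard
Bob: Charger   
Carol: Cable   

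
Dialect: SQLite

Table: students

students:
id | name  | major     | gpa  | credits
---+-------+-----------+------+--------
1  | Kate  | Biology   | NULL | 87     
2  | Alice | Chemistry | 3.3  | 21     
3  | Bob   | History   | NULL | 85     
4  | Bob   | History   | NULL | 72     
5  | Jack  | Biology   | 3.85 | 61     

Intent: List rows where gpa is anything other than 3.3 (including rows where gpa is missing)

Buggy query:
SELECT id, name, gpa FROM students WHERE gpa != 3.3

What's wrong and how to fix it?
Bug: Inequality against NULL is unknown, not true; rows with NULL are dropped

Fix: Handle NULL separately with IS NULL alongside the inequality

Corrected query:
SELECT id, name, gpa FROM students WHERE gpa != 3.3 OR gpa IS NULL

Result:
id | name | gpa 
---+------+-----
1  | Kate | NULL
3  | Bob  | NULL
4  | Bob  | NULL
5  | Jack | 3.85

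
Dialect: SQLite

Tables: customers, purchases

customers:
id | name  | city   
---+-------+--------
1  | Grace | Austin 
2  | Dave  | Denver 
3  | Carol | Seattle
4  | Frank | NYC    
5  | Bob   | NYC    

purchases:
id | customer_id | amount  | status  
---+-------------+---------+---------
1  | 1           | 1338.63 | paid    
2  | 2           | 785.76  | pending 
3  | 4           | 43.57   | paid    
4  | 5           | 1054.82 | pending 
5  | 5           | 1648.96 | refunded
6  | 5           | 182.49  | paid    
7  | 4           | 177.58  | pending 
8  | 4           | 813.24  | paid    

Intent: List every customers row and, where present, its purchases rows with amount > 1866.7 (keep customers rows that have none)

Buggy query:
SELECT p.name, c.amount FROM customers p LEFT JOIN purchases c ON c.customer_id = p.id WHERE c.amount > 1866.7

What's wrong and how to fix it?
Bug: A WHERE condition on the right-hand table after LEFT JOIN drops unmatched parents

Fix: Put 'c.amount > 1866.7' in the JOIN's ON clause instead of WHERE

Corrected query:
SELECT p.name, c.amount FROM customers p LEFT JOIN purchases c ON c.customer_id = p.id AND c.amount > 1866.7

Result:
name  | amount
------+-------
Grace | NULL  
Dave  | NULL  
Carol | NULL  
Frank | NULL  
Bob   | NULL  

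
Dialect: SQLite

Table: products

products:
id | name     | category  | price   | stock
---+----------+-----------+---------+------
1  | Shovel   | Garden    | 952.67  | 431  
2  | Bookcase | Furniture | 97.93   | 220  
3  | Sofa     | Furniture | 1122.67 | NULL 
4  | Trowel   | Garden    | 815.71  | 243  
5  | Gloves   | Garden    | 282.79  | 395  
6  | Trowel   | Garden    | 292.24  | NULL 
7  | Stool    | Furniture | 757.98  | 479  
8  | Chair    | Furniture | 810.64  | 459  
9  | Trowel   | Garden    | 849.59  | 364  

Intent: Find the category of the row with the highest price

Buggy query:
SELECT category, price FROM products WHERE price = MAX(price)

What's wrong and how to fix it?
Bug: MAX(price) is an aggregate and cannot be used directly in WHERE

Fix: Use a subquery: WHERE price = (SELECT MAX(price) FROM products)

Corrected query:
SELECT category, price FROM products WHERE price = (SELECT MAX(price) FROM products)

Result:
category  | price  
----------+--------
Furniture | 1122.67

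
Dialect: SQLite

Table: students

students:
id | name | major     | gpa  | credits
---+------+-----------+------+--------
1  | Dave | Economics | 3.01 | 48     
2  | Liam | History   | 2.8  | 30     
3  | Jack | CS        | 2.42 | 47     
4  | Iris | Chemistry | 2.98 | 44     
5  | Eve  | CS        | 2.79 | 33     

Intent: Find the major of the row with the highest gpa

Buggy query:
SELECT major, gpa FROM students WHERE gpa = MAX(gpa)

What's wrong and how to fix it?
Bug: WHERE is evaluated per row; an aggregate over the whole table isn't defined there

Fix: Wrap MAX in a scalar subquery so WHERE compares against a single value

Corrected query:
SELECT major, gpa FROM students WHERE gpa = (SELECT MAX(gpa) FROM students)

Result:
major     | gpa 
----------+-----
Economics | 3.01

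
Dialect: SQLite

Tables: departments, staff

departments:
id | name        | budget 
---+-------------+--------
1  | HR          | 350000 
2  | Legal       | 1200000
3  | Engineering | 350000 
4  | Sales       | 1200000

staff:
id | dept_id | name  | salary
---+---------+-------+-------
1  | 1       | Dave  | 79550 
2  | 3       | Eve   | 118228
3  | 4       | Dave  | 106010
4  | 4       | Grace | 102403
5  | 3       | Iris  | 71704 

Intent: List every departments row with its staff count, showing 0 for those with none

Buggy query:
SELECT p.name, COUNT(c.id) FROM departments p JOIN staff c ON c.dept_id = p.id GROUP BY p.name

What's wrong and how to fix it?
Bug: An inner join excludes parents with zero children

Fix: Use LEFT JOIN so parents without children still appear (COUNT(c.id) gives 0)

Corrected query:
SELECT p.name, COUNT(c.id) FROM departments p LEFT JOIN staff c ON c.dept_id = p.id GROUP BY p.name

Result:
name        | COUNT(c.id)
------------+------------
Engineering | 2          
HR          | 1          
Legal       | 0          
Sales       | 2          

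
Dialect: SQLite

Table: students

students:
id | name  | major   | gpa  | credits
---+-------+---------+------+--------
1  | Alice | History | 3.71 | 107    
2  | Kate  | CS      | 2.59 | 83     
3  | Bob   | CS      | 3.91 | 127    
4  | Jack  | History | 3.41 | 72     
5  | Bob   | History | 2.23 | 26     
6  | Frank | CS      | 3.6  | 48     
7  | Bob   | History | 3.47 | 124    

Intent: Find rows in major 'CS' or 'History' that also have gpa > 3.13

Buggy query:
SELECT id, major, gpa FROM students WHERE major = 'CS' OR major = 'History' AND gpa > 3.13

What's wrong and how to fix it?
Bug: AND binds tighter than OR, so this parses as major = 'CS' OR (major = 'History' AND gpa > 3.13)

Fix: Add parentheses around the OR so the AND applies to both alternatives

Corrected query:
SELECT id, major, gpa FROM students WHERE (major = 'CS' OR major = 'History') AND gpa > 3.13

Result:
id | major   | gpa 
---+---------+-----
1  | History | 3.71
3  | CS      | 3.91
4  | History | 3.41
6  | CS      | 3.6 
7  | History | 3.47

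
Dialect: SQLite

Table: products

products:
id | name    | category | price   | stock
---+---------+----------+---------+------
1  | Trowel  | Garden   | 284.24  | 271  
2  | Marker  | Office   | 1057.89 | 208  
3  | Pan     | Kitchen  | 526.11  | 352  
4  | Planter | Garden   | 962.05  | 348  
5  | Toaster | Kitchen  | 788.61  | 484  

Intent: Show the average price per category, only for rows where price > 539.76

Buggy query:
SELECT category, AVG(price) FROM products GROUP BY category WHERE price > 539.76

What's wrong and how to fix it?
Bug: Row-level WHERE must come before GROUP BY in the clause order

Fix: Place WHERE between FROM and GROUP BY

Corrected query:
SELECT category, AVG(price) FROM products WHERE price > 539.76 GROUP BY category

Result:
category | AVG(price)
---------+-----------
Garden   | 962.05    
Kitchen  | 788.61    
Office   | 1057.89   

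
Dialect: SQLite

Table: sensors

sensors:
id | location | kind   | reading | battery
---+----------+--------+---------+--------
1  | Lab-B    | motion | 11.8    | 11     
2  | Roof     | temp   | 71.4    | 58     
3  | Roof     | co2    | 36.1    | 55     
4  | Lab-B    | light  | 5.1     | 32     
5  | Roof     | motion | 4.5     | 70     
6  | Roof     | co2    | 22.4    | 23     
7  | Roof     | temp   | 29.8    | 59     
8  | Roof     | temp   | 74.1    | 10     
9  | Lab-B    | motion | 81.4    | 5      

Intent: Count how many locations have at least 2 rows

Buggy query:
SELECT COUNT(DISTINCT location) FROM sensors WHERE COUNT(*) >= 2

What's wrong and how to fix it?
Bug: COUNT(*) cannot appear in WHERE; the per-group count doesn't exist yet

Fix: Use a subquery that GROUPs and filters with HAVING, then count its rows

Corrected query:
SELECT COUNT(*) FROM (SELECT location FROM sensors GROUP BY location HAVING COUNT(*) >= 2)

Result:
COUNT(*)
--------
2       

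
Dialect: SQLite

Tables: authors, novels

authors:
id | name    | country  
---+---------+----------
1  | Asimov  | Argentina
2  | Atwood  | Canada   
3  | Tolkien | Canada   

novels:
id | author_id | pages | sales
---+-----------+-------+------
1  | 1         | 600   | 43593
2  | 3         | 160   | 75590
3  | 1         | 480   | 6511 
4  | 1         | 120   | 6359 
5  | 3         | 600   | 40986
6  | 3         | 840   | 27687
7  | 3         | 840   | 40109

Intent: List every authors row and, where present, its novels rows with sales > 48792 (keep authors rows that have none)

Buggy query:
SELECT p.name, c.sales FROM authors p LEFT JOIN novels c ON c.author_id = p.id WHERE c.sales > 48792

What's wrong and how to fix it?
Bug: A WHERE condition on the right-hand table after LEFT JOIN drops unmatched parents

Fix: Put 'c.sales > 48792' in the JOIN's ON clause instead of WHERE

Corrected query:
SELECT p.name, c.sales FROM authors p LEFT JOIN novels c ON c.author_id = p.id AND c.sales > 48792

Result:
name    | sales
--------+------
Asimov  | NULL 
Atwood  | NULL 
Tolkien | 75590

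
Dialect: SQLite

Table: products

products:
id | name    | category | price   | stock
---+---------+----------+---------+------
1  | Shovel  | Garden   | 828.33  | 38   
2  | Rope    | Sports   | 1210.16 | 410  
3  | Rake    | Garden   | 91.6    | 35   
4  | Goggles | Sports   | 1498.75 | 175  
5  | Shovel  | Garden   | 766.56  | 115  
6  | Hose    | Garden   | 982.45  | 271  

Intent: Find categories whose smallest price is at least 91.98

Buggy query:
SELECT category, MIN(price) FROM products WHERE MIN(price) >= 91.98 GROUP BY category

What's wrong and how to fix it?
Bug: MIN() in WHERE is a misuse of aggregate

Fix: Use HAVING for the per-group MIN condition

Corrected query:
SELECT category, MIN(price) FROM products GROUP BY category HAVING MIN(price) >= 91.98

Result:
category | MIN(price)
---------+-----------
Sports   | 1210.16   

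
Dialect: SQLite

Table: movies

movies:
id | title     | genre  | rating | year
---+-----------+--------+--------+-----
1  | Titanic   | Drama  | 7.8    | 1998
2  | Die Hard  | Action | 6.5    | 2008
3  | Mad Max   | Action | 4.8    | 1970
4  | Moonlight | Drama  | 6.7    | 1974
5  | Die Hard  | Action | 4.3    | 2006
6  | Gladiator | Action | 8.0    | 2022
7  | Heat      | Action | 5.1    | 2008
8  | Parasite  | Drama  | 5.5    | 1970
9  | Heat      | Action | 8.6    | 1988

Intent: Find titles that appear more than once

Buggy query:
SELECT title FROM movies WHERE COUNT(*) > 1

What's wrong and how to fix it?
Bug: COUNT(*) is an aggregate and cannot be used in WHERE

Fix: Group first, then use HAVING for the count condition

Corrected query:
SELECT title FROM movies GROUP BY title HAVING COUNT(*) > 1

Result:
title   
--------
Die Hard
Heat    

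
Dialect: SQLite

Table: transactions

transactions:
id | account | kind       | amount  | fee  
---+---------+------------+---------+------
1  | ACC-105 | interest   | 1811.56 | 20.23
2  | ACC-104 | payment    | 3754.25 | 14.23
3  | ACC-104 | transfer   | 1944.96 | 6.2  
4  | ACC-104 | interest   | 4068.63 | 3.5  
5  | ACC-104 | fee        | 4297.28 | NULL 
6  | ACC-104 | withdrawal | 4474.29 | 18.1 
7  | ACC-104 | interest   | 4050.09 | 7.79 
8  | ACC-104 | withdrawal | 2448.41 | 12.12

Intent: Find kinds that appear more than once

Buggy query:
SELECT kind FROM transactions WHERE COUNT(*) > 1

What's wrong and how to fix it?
Bug: WHERE can't reference COUNT(*); aggregates are computed after WHERE

Fix: GROUP BY kind, then filter groups with HAVING COUNT(*) > 1

Corrected query:
SELECT kind FROM transactions GROUP BY kind HAVING COUNT(*) > 1

Result:
kind      
----------
interest  
withdrawal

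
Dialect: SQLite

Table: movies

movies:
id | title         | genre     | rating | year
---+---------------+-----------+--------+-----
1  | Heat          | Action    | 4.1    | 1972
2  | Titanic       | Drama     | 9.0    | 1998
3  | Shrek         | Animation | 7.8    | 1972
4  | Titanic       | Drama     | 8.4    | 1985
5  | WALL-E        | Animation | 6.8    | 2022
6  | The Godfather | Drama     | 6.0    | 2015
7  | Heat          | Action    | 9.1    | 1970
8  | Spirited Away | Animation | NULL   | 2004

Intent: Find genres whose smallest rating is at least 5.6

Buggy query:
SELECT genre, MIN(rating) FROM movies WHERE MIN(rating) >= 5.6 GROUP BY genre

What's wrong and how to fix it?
Bug: MIN() in WHERE is a misuse of aggregate

Fix: Use HAVING for the per-group MIN condition

Corrected query:
SELECT genre, MIN(rating) FROM movies GROUP BY genre HAVING MIN(rating) >= 5.6

Result:
genre     | MIN(rating)
----------+------------
Animation | 6.8        
Drama     | 6          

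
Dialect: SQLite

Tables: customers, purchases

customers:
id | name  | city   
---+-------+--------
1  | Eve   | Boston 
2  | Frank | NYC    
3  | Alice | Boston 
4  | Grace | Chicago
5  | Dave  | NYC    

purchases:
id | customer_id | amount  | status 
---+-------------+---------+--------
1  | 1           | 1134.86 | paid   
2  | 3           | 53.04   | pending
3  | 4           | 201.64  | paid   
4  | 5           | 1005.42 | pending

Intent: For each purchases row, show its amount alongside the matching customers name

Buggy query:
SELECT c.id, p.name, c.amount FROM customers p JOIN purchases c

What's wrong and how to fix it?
Bug: JOIN with no ON clause produces a cartesian product; every purchases row pairs with every customers row

Fix: Specify the join condition linking the foreign key to the parent id

Corrected query:
SELECT c.id, p.name, c.amount FROM customers p JOIN purchases c ON c.customer_id = p.id

Result:
id | name  | amount 
---+-------+--------
1  | Eve   | 1134.86
2  | Alice | 53.04  
3  | Grace | 201.64 
4  | Dave  | 1005.42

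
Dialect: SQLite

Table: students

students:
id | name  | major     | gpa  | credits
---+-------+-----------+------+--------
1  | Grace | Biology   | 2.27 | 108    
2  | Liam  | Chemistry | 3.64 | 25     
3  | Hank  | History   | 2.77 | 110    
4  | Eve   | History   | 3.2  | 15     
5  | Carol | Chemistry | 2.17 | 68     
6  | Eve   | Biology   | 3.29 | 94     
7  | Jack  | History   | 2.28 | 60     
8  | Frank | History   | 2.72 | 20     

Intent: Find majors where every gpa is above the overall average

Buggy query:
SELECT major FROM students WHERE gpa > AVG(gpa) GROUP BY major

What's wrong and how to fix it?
Bug: WHERE evaluates per row before aggregation, so AVG() is unavailable

Fix: Use a subquery for AVG and a HAVING MIN(...) filter so the condition holds for every row in the group

Corrected query:
SELECT major FROM students GROUP BY major HAVING MIN(gpa) > (SELECT AVG(gpa) FROM students)

Result:
(no rows)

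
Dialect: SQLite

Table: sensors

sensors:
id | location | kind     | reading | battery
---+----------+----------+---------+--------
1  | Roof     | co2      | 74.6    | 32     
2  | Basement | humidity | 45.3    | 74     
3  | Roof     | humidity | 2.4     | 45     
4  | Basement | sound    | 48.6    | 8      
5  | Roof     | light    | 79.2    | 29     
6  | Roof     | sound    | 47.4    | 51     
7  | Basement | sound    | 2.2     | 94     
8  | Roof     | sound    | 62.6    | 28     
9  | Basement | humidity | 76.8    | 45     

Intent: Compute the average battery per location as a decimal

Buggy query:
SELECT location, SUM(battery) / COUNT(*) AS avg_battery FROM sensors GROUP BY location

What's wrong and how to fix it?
Bug: Both operands are integers, so '/' performs integer division and truncates

Fix: Multiply by 1.0 (or CAST to REAL) to force floating-point division

Corrected query:
SELECT location, SUM(battery) * 1.0 / COUNT(*) AS avg_battery FROM sensors GROUP BY location

Result:
location | avg_battery
---------+------------
Basement | 55.25      
Roof     | 37         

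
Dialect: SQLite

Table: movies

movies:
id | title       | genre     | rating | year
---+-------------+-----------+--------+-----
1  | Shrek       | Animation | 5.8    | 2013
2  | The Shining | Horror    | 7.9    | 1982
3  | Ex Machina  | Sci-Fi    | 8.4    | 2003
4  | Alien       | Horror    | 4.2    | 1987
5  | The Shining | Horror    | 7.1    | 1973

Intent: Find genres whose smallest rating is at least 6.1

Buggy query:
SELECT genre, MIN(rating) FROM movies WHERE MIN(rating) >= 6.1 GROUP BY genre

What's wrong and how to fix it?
Bug: MIN() in WHERE is a misuse of aggregate

Fix: Replace WHERE with HAVING after the GROUP BY

Corrected query:
SELECT genre, MIN(rating) FROM movies GROUP BY genre HAVING MIN(rating) >= 6.1

Result:
genre  | MIN(rating)
-------+------------
Sci-Fi | 8.4        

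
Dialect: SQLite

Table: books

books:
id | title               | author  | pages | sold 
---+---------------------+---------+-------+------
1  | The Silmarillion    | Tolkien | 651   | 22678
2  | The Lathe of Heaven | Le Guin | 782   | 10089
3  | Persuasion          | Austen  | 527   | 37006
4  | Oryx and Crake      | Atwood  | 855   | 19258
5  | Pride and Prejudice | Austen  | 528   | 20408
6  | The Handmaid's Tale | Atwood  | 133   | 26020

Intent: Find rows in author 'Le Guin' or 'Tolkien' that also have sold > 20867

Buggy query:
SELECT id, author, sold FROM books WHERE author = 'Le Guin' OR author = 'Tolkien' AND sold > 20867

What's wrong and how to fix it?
Bug: Without parentheses, AND is evaluated before OR, so the sold filter only applies to the 'Tolkien' branch

Fix: Add parentheses around the OR so the AND applies to both alternatives

Corrected query:
SELECT id, author, sold FROM books WHERE (author = 'Le Guin' OR author = 'Tolkien') AND sold > 20867

Result:
id | author  | sold 
---+---------+------
1  | Tolkien | 22678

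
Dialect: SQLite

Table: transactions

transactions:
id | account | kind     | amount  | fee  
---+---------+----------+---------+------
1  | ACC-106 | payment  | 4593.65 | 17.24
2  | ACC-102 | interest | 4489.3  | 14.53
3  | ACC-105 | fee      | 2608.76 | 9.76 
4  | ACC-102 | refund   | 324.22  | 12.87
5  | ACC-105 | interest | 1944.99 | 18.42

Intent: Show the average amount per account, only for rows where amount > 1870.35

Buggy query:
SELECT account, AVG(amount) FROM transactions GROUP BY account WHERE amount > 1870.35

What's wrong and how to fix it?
Bug: WHERE cannot follow GROUP BY

Fix: Place WHERE between FROM and GROUP BY

Corrected query:
SELECT account, AVG(amount) FROM transactions WHERE amount > 1870.35 GROUP BY account

Result:
account | AVG(amount)
--------+------------
ACC-102 | 4489.3     
ACC-105 | 2276.875   
ACC-106 | 4593.65    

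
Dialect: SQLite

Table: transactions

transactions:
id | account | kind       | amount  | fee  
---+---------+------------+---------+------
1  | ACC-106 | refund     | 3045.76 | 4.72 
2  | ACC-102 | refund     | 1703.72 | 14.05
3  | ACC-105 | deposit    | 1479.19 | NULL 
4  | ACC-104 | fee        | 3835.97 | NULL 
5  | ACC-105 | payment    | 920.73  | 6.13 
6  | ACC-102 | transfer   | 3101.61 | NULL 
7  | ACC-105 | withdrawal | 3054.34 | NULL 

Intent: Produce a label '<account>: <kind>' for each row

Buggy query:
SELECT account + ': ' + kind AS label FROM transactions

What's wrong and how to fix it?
Bug: '+' is numeric addition; on text columns SQLite converts them to 0 instead of concatenating

Fix: Replace + with || to concatenate text

Corrected query:
SELECT account || ': ' || kind AS label FROM transactions

Result:
label              
-------------------
ACC-106: refund    
ACC-102: refund    
ACC-105: deposit   
ACC-104: fee       
ACC-105: payment   
ACC-102: transfer  
ACC-105: withdrawal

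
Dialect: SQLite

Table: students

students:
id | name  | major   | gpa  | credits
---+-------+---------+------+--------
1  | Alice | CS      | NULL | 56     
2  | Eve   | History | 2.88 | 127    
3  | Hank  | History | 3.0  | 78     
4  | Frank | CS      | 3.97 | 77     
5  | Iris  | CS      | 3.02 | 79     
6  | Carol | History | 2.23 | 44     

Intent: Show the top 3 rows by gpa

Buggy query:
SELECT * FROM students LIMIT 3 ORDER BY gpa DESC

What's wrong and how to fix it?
Bug: ORDER BY cannot follow LIMIT; LIMIT is the final clause

Fix: Sort with ORDER BY, then apply LIMIT

Corrected query:
SELECT * FROM students ORDER BY gpa DESC LIMIT 3

Result:
id | name  | major   | gpa  | credits
---+-------+---------+------+--------
4  | Frank | CS      | 3.97 | 77     
5  | Iris  | CS      | 3.02 | 79     
3  | Hank  | History | 3    | 78     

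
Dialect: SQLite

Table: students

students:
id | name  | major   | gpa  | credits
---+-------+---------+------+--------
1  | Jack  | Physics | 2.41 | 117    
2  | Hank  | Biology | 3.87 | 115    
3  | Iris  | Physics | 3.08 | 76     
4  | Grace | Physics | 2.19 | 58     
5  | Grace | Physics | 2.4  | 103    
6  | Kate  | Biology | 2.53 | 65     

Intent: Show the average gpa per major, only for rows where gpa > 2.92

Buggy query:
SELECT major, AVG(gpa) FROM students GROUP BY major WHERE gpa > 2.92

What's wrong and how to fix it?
Bug: WHERE cannot follow GROUP BY

Fix: Move the WHERE clause before GROUP BY

Corrected query:
SELECT major, AVG(gpa) FROM students WHERE gpa > 2.92 GROUP BY major

Result:
major   | AVG(gpa)
--------+---------
Biology | 3.87    
Physics | 3.08    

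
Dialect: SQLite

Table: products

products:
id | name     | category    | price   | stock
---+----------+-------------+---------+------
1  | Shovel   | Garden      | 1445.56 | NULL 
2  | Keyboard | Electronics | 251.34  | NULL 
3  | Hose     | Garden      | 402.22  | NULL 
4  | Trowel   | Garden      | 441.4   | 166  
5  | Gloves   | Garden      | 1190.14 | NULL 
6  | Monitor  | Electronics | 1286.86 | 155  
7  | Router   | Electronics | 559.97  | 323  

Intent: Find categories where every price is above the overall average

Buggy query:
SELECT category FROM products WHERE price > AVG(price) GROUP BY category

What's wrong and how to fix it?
Bug: AVG() is an aggregate; it can't sit directly in WHERE

Fix: Compute the overall average in a scalar subquery and compare each group's MIN against it in HAVING

Corrected query:
SELECT category FROM products GROUP BY category HAVING MIN(price) > (SELECT AVG(price) FROM products)

Result:
(no rows)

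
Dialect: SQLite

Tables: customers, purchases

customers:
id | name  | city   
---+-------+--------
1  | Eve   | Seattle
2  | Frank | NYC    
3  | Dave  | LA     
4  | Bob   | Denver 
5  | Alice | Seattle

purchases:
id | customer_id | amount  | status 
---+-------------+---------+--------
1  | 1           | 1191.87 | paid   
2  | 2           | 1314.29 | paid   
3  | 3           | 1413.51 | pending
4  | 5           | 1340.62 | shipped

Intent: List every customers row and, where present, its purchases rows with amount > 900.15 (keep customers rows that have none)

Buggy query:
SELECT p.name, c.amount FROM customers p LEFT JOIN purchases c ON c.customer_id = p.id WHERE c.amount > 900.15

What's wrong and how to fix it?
Bug: A WHERE condition on the right-hand table after LEFT JOIN drops unmatched parents

Fix: Move the right-table condition into the ON clause so unmatched parents are kept

Corrected query:
SELECT p.name, c.amount FROM customers p LEFT JOIN purchases c ON c.customer_id = p.id AND c.amount > 900.15

Result:
name  | amount 
------+--------
Eve   | 1191.87
Frank | 1314.29
Dave  | 1413.51
Bob   | NULL   
Alice | 1340.62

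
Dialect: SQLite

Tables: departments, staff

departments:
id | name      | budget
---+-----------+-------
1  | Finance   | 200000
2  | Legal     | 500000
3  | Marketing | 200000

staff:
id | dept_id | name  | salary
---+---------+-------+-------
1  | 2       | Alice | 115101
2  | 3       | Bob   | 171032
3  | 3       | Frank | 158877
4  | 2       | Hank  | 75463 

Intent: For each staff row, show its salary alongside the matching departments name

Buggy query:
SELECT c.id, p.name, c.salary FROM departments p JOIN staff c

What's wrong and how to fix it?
Bug: JOIN with no ON clause produces a cartesian product; every staff row pairs with every departments row

Fix: Specify the join condition linking the foreign key to the parent id

Corrected query:
SELECT c.id, p.name, c.salary FROM departments p JOIN staff c ON c.dept_id = p.id

Result:
id | name      | salary
---+-----------+-------
1  | Legal     | 115101
2  | Marketing | 171032
3  | Marketing | 158877
4  | Legal     | 75463 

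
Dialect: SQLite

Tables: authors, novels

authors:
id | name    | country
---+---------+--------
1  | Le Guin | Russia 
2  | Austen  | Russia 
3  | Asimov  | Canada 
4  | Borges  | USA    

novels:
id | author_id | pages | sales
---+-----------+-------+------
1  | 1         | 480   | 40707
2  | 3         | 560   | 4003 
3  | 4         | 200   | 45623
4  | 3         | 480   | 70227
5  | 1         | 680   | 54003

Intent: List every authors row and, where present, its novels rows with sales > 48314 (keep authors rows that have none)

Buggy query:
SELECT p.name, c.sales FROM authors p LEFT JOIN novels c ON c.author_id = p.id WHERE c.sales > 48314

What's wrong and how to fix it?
Bug: A WHERE condition on the right-hand table after LEFT JOIN drops unmatched parents

Fix: Move the right-table condition into the ON clause so unmatched parents are kept

Corrected query:
SELECT p.name, c.sales FROM authors p LEFT JOIN novels c ON c.author_id = p.id AND c.sales > 48314

Result:
name    | sales
--------+------
Le Guin | 54003
Austen  | NULL 
Asimov  | 70227
Borges  | NULL 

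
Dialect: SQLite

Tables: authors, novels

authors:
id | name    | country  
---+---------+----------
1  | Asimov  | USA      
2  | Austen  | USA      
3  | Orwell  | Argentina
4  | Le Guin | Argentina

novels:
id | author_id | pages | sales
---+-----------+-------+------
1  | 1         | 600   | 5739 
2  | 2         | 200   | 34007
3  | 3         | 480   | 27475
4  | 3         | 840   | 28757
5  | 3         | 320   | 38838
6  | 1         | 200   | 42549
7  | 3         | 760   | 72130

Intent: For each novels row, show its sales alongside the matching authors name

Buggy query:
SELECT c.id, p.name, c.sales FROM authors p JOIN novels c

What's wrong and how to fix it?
Bug: Missing join condition: each novels row is matched to all authors rows instead of just its own

Fix: Add ON c.author_id = p.id to the JOIN

Corrected query:
SELECT c.id, p.name, c.sales FROM authors p JOIN novels c ON c.author_id = p.id

Result:
id | name   | sales
---+--------+------
1  | Asimov | 5739 
2  | Austen | 34007
3  | Orwell | 27475
4  | Orwell | 28757
5  | Orwell | 38838
6  | Asimov | 42549
7  | Orwell | 72130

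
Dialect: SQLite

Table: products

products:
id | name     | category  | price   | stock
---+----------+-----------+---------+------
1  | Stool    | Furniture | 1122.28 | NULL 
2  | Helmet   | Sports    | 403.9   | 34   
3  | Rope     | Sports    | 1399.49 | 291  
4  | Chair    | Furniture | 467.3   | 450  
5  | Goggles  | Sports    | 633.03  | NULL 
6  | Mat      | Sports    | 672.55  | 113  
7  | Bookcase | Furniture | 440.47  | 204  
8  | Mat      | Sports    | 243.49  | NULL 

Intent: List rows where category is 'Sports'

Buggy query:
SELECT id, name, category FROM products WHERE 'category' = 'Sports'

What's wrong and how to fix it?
Bug: Single quotes denote string literals in SQL; the column name is being compared as a constant string

Fix: Reference the column as category without single quotes

Corrected query:
SELECT id, name, category FROM products WHERE category = 'Sports'

Result:
id | name    | category
---+---------+---------
2  | Helmet  | Sports  
3  | Rope    | Sports  
5  | Goggles | Sports  
6  | Mat     | Sports  
8  | Mat     | Sports  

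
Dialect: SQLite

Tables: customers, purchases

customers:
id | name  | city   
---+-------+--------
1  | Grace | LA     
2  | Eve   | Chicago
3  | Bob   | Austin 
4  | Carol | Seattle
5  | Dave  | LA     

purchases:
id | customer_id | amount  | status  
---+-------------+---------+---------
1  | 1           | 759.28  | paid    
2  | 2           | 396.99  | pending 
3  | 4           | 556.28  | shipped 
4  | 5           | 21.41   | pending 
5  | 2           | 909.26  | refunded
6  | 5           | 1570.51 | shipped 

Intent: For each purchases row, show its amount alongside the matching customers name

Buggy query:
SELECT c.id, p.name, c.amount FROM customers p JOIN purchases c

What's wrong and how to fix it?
Bug: JOIN with no ON clause produces a cartesian product; every purchases row pairs with every customers row

Fix: Specify the join condition linking the foreign key to the parent id

Corrected query:
SELECT c.id, p.name, c.amount FROM customers p JOIN purchases c ON c.customer_id = p.id

Result:
id | name  | amount 
---+-------+--------
1  | Grace | 759.28 
2  | Eve   | 396.99 
3  | Carol | 556.28 
4  | Dave  | 21.41  
5  | Eve   | 909.26 
6  | Dave  | 1570.51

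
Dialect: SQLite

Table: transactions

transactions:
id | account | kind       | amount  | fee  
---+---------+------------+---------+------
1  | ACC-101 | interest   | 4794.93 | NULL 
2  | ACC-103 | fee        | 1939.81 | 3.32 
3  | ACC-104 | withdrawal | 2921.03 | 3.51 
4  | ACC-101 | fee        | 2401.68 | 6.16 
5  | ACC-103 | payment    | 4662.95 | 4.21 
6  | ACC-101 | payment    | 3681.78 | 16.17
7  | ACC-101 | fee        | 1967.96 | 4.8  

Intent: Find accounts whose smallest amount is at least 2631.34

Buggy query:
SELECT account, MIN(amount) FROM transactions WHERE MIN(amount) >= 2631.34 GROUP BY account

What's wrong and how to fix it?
Bug: MIN() in WHERE is a misuse of aggregate

Fix: Replace WHERE with HAVING after the GROUP BY

Corrected query:
SELECT account, MIN(amount) FROM transactions GROUP BY account HAVING MIN(amount) >= 2631.34

Result:
account | MIN(amount)
--------+------------
ACC-104 | 2921.03    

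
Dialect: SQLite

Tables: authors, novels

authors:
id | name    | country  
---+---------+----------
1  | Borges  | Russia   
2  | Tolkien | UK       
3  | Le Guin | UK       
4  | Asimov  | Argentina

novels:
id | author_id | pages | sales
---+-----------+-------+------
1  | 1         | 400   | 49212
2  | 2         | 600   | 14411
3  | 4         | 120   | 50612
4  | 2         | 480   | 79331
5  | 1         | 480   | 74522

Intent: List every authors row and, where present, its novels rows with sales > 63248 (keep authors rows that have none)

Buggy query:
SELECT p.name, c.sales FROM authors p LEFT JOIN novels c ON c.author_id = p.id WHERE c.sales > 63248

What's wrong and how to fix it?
Bug: Filtering c.sales in WHERE discards the NULL rows produced by LEFT JOIN, turning it into an inner join

Fix: Move the right-table condition into the ON clause so unmatched parents are kept

Corrected query:
SELECT p.name, c.sales FROM authors p LEFT JOIN novels c ON c.author_id = p.id AND c.sales > 63248

Result:
name    | sales
--------+------
Borges  | 74522
Tolkien | 79331
Le Guin | NULL 
Asimov  | NULL 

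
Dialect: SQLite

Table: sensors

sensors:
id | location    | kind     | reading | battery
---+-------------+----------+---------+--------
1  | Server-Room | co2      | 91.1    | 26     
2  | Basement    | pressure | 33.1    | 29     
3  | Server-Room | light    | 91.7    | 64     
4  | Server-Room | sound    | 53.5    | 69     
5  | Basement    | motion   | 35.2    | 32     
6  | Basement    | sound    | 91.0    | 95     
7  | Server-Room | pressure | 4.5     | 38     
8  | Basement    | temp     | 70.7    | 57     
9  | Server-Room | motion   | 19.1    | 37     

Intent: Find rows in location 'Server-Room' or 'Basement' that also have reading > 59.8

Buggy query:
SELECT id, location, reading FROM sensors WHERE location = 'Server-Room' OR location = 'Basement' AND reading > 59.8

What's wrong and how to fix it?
Bug: Without parentheses, AND is evaluated before OR, so the reading filter only applies to the 'Basement' branch

Fix: Group the OR with parentheses (or use IN), then AND the threshold

Corrected query:
SELECT id, location, reading FROM sensors WHERE (location = 'Server-Room' OR location = 'Basement') AND reading > 59.8

Result:
id | location    | reading
---+-------------+--------
1  | Server-Room | 91.1   
3  | Server-Room | 91.7   
6  | Basement    | 91     
8  | Basement    | 70.7   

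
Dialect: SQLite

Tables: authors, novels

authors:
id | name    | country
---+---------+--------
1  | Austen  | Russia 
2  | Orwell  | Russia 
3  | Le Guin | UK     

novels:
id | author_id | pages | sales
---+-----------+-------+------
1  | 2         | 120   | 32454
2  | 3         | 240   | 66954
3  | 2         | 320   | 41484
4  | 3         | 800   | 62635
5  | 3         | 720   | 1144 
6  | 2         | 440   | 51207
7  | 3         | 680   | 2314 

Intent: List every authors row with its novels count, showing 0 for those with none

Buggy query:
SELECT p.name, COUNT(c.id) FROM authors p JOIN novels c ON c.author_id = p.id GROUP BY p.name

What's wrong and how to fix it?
Bug: INNER JOIN drops authors rows that have no matching novels rows

Fix: Switch to LEFT JOIN to retain unmatched parent rows

Corrected query:
SELECT p.name, COUNT(c.id) FROM authors p LEFT JOIN novels c ON c.author_id = p.id GROUP BY p.name

Result:
name    | COUNT(c.id)
--------+------------
Austen  | 0          
Le Guin | 4          
Orwell  | 3          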